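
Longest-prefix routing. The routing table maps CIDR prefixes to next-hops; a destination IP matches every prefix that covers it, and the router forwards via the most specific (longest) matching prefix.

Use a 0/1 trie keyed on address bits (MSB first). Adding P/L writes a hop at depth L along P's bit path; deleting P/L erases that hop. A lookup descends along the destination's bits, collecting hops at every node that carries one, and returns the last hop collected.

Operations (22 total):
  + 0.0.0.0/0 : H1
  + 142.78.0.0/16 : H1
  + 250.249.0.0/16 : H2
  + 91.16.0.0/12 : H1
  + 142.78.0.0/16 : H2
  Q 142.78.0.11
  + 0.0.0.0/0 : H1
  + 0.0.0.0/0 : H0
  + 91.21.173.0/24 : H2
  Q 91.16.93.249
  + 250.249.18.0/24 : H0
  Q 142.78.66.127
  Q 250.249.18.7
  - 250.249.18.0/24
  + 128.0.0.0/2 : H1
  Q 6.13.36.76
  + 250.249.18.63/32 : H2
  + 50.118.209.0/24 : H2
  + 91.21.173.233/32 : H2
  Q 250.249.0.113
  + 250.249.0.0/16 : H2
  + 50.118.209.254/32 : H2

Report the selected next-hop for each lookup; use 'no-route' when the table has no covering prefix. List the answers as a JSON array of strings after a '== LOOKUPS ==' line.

Trace:
  add 0.0.0.0/0 -> H1 at depth 0
  add 142.78.0.0/16 -> H1 at depth 16
  add 250.249.0.0/16 -> H2 at depth 16
  add 91.16.0.0/12 -> H1 at depth 12
  add 142.78.0.0/16 -> H2 at depth 16
  ? 142.78.0.11  path d0:H1→d1:-→d2:-→d3:-→d4:-→d5:-→d6:-→d7:-→d8:-→d9:-→d10:-→d11:-→d12:-→d13:-→d14:-→d15:-→d16:H2  best=H2
  add 0.0.0.0/0 -> H1 at depth 0
  add 0.0.0.0/0 -> H0 at depth 0
  add 91.21.173.0/24 -> H2 at depth 24
  ? 91.16.93.249  path d0:H0→d1:-→d2:-→d3:-→d4:-→d5:-→d6:-→d7:-→d8:-→d9:-→d10:-→d11:-→d12:H1→d13:-  best=H1
  add 250.249.18.0/24 -> H0 at depth 24
  ? 142.78.66.127  path d0:H0→d1:-→d2:-→d3:-→d4:-→d5:-→d6:-→d7:-→d8:-→d9:-→d10:-→d11:-→d12:-→d13:-→d14:-→d15:-→d16:H2  best=H2
  ? 250.249.18.7  path d0:H0→d1:-→d2:-→d3:-→d4:-→d5:-→d6:-→d7:-→d8:-→d9:-→d10:-→d11:-→d12:-→d13:-→d14:-→d15:-→d16:H2→d17:-→d18:-→d19:-→d20:-→d21:-→d22:-→d23:-→d24:H0  best=H0
  - 250.249.18.0/24 clear@24
  add 128.0.0.0/2 -> H1 at depth 2
  ? 6.13.36.76  path d0:H0→d1:-  best=H0
  add 250.249.18.63/32 -> H2 at depth 32
  add 50.118.209.0/24 -> H2 at depth 24
  add 91.21.173.233/32 -> H2 at depth 32
  ? 250.249.0.113  path d0:H0→d1:-→d2:-→d3:-→d4:-→d5:-→d6:-→d7:-→d8:-→d9:-→d10:-→d11:-→d12:-→d13:-→d14:-→d15:-→d16:H2→d17:-→d18:-→d19:-  best=H2
  add 250.249.0.0/16 -> H2 at depth 16
  add 50.118.209.254/32 -> H2 at depth 32

== LOOKUPS ==
["H2","H1","H2","H0","H0","H2"]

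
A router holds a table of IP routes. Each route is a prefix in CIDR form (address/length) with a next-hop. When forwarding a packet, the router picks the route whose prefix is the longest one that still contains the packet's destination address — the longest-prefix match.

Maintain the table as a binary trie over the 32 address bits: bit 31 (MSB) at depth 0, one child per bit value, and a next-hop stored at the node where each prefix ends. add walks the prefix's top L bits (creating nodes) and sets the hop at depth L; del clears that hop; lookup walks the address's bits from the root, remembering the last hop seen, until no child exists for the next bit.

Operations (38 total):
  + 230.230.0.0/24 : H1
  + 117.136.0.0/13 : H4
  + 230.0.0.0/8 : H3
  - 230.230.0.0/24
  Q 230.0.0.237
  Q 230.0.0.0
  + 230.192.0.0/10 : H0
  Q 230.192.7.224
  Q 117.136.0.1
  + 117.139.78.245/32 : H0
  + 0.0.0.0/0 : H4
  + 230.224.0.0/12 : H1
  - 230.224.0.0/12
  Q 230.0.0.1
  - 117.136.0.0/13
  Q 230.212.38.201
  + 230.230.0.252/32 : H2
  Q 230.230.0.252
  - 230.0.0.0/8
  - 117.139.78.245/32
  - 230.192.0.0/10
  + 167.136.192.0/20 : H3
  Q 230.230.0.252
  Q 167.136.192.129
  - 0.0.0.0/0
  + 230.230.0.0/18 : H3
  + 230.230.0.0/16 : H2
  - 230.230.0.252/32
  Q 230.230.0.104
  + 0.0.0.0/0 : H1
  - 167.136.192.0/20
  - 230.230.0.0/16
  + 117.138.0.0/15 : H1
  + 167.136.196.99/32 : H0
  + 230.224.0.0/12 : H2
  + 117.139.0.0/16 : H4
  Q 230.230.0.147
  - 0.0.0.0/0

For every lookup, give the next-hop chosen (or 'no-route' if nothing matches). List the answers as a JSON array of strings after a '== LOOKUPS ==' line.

Trace:
  add 230.230.0.0/24 -> H1 at depth 24
  add 117.136.0.0/13 -> H4 at depth 13
  add 230.0.0.0/8 -> H3 at depth 8
  del 230.230.0.0/24 (clear depth 24)
  Q 230.0.0.237: descend 11100110 ; hops seen [H3] ; pick H3
  Q 230.0.0.0: descend 11100110 ; hops seen [H3] ; pick H3
  add 230.192.0.0/10 -> H0 at depth 10
  Q 230.192.7.224: descend 1110011011 ; hops seen [H3,H0] ; pick H0
  Q 117.136.0.1: descend 0111010110001 ; hops seen [H4] ; pick H4
  add 117.139.78.245/32 -> H0 at depth 32
  add 0.0.0.0/0 -> H4 at depth 0
  add 230.224.0.0/12 -> H1 at depth 12
  del 230.224.0.0/12 (clear depth 12)
  Q 230.0.0.1: descend 11100110 ; hops seen [H4,H3] ; pick H3
  del 117.136.0.0/13 (clear depth 13)
  Q 230.212.38.201: descend 1110011011 ; hops seen [H4,H3,H0] ; pick H0
  add 230.230.0.252/32 -> H2 at depth 32
  Q 230.230.0.252: descend 11100110111001100000000011111100 ; hops seen [H4,H3,H0,H2] ; pick H2
  del 230.0.0.0/8 (clear depth 8)
  del 117.139.78.245/32 (clear depth 32)
  del 230.192.0.0/10 (clear depth 10)
  add 167.136.192.0/20 -> H3 at depth 20
  Q 230.230.0.252: descend 11100110111001100000000011111100 ; hops seen [H4,H2] ; pick H2
  Q 167.136.192.129: descend 10100111100010001100 ; hops seen [H4,H3] ; pick H3
  del 0.0.0.0/0 (clear depth 0)
  add 230.230.0.0/18 -> H3 at depth 18
  add 230.230.0.0/16 -> H2 at depth 16
  del 230.230.0.252/32 (clear depth 32)
  Q 230.230.0.104: descend 111001101110011000000000 ; hops seen [H2,H3] ; pick H3
  add 0.0.0.0/0 -> H1 at depth 0
  del 167.136.192.0/20 (clear depth 20)
  del 230.230.0.0/16 (clear depth 16)
  add 117.138.0.0/15 -> H1 at depth 15
  add 167.136.196.99/32 -> H0 at depth 32
  add 230.224.0.0/12 -> H2 at depth 12
  add 117.139.0.0/16 -> H4 at depth 16
  Q 230.230.0.147: descend 1110011011100110000000001 ; hops seen [H1,H2,H3] ; pick H3
  del 0.0.0.0/0 (clear depth 0)

== LOOKUPS ==
["H3","H3","H0","H4","H3","H0","H2","H2","H3","H3","H3"]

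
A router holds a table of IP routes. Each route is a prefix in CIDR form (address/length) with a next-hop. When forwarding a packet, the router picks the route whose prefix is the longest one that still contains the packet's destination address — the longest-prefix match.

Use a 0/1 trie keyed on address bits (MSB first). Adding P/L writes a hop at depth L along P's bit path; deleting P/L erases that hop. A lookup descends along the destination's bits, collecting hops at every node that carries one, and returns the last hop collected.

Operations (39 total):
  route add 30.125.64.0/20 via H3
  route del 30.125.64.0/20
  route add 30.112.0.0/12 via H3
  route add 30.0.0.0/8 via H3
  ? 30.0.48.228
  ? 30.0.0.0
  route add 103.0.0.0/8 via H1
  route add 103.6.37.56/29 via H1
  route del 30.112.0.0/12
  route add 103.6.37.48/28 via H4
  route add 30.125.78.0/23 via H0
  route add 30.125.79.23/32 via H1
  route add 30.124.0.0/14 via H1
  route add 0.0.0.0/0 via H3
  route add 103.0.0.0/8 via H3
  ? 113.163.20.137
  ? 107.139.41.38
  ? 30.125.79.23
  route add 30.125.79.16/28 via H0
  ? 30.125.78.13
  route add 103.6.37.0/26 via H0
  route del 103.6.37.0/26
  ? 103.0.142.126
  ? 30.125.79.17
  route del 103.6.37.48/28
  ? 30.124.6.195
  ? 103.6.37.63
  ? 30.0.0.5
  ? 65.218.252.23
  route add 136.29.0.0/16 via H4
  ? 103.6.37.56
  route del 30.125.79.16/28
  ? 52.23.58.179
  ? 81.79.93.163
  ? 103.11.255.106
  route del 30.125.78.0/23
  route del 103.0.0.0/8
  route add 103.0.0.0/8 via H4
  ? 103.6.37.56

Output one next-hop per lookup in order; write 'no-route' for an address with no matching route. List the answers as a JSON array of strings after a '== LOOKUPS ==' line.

Trace:
  + 30.125.64.0/20 (H3) depth=20
  del 30.125.64.0/20 (clear depth 20)
  + 30.112.0.0/12 (H3) depth=12
  + 30.0.0.0/8 (H3) depth=8
  ? 30.0.48.228  path d0:-→d1:-→d2:-→d3:-→d4:-→d5:-→d6:-→d7:-→d8:H3→d9:-  best=H3
  ? 30.0.0.0  path d0:-→d1:-→d2:-→d3:-→d4:-→d5:-→d6:-→d7:-→d8:H3→d9:-  best=H3
  + 103.0.0.0/8 (H1) depth=8
  + 103.6.37.56/29 (H1) depth=29
  del 30.112.0.0/12 (clear depth 12)
  + 103.6.37.48/28 (H4) depth=28
  + 30.125.78.0/23 (H0) depth=23
  + 30.125.79.23/32 (H1) depth=32
  + 30.124.0.0/14 (H1) depth=14
  + 0.0.0.0/0 (H3) depth=0
  + 103.0.0.0/8 (H3) depth=8
  ? 113.163.20.137  path d0:H3→d1:-→d2:-→d3:-  best=H3
  ? 107.139.41.38  path d0:H3→d1:-→d2:-→d3:-→d4:-  best=H3
  ? 30.125.79.23  path d0:H3→d1:-→d2:-→d3:-→d4:-→d5:-→d6:-→d7:-→d8:H3→d9:-→d10:-→d11:-→d12:-→d13:-→d14:H1→d15:-→d16:-→d17:-→d18:-→d19:-→d20:-→d21:-→d22:-→d23:H0→d24:-→d25:-→d26:-→d27:-→d28:-→d29:-→d30:-→d31:-→d32:H1  best=H1
  + 30.125.79.16/28 (H0) depth=28
  ? 30.125.78.13  path d0:H3→d1:-→d2:-→d3:-→d4:-→d5:-→d6:-→d7:-→d8:H3→d9:-→d10:-→d11:-→d12:-→d13:-→d14:H1→d15:-→d16:-→d17:-→d18:-→d19:-→d20:-→d21:-→d22:-→d23:H0  best=H0
  + 103.6.37.0/26 (H0) depth=26
  del 103.6.37.0/26 (clear depth 26)
  ? 103.0.142.126  path d0:H3→d1:-→d2:-→d3:-→d4:-→d5:-→d6:-→d7:-→d8:H3→d9:-→d10:-→d11:-→d12:-→d13:-  best=H3
  ? 30.125.79.17  path d0:H3→d1:-→d2:-→d3:-→d4:-→d5:-→d6:-→d7:-→d8:H3→d9:-→d10:-→d11:-→d12:-→d13:-→d14:H1→d15:-→d16:-→d17:-→d18:-→d19:-→d20:-→d21:-→d22:-→d23:H0→d24:-→d25:-→d26:-→d27:-→d28:H0→d29:-  best=H0
  del 103.6.37.48/28 (clear depth 28)
  ? 30.124.6.195  path d0:H3→d1:-→d2:-→d3:-→d4:-→d5:-→d6:-→d7:-→d8:H3→d9:-→d10:-→d11:-→d12:-→d13:-→d14:H1→d15:-  best=H1
  ? 103.6.37.63  path d0:H3→d1:-→d2:-→d3:-→d4:-→d5:-→d6:-→d7:-→d8:H3→d9:-→d10:-→d11:-→d12:-→d13:-→d14:-→d15:-→d16:-→d17:-→d18:-→d19:-→d20:-→d21:-→d22:-→d23:-→d24:-→d25:-→d26:-→d27:-→d28:-→d29:H1  best=H1
  ? 30.0.0.5  path d0:H3→d1:-→d2:-→d3:-→d4:-→d5:-→d6:-→d7:-→d8:H3→d9:-  best=H3
  ? 65.218.252.23  path d0:H3→d1:-→d2:-  best=H3
  + 136.29.0.0/16 (H4) depth=16
  ? 103.6.37.56  path d0:H3→d1:-→d2:-→d3:-→d4:-→d5:-→d6:-→d7:-→d8:H3→d9:-→d10:-→d11:-→d12:-→d13:-→d14:-→d15:-→d16:-→d17:-→d18:-→d19:-→d20:-→d21:-→d22:-→d23:-→d24:-→d25:-→d26:-→d27:-→d28:-→d29:H1  best=H1
  del 30.125.79.16/28 (clear depth 28)
  ? 52.23.58.179  path d0:H3→d1:-→d2:-  best=H3
  ? 81.79.93.163  path d0:H3→d1:-→d2:-  best=H3
  ? 103.11.255.106  path d0:H3→d1:-→d2:-→d3:-→d4:-→d5:-→d6:-→d7:-→d8:H3→d9:-→d10:-→d11:-→d12:-  best=H3
  del 30.125.78.0/23 (clear depth 23)
  del 103.0.0.0/8 (clear depth 8)
  + 103.0.0.0/8 (H4) depth=8
  ? 103.6.37.56  path d0:H3→d1:-→d2:-→d3:-→d4:-→d5:-→d6:-→d7:-→d8:H4→d9:-→d10:-→d11:-→d12:-→d13:-→d14:-→d15:-→d16:-→d17:-→d18:-→d19:-→d20:-→d21:-→d22:-→d23:-→d24:-→d25:-→d26:-→d27:-→d28:-→d29:H1  best=H1

== LOOKUPS ==
["H3","H3","H3","H3","H1","H0","H3","H0","H1","H1","H3","H3","H1","H3","H3","H3","H1"]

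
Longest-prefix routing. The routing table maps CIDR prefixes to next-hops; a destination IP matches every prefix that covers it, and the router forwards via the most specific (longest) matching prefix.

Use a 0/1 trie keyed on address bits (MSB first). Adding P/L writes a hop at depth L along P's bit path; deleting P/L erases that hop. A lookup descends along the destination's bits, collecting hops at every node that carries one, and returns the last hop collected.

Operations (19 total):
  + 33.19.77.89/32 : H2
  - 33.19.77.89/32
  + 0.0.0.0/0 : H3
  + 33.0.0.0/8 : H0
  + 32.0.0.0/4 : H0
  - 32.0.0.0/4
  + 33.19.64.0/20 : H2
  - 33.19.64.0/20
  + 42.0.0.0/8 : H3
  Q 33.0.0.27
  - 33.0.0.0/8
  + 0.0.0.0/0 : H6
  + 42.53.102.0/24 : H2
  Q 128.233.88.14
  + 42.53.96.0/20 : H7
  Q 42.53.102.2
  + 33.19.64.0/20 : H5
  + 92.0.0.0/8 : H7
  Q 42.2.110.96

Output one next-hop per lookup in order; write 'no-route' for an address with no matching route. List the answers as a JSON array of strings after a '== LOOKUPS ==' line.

Trace:
  + 33.19.77.89/32 (H2) depth=32
  - 33.19.77.89/32 clear@32
  + 0.0.0.0/0 (H3) depth=0
  + 33.0.0.0/8 (H0) depth=8
  + 32.0.0.0/4 (H0) depth=4
  - 32.0.0.0/4 clear@4
  + 33.19.64.0/20 (H2) depth=20
  - 33.19.64.0/20 clear@20
  + 42.0.0.0/8 (H3) depth=8
  Q 33.0.0.27: descend 00100001000 ; hops seen [H3,H0] ; pick H0
  - 33.0.0.0/8 clear@8
  + 0.0.0.0/0 (H6) depth=0
  + 42.53.102.0/24 (H2) depth=24
  Q 128.233.88.14: descend ε ; hops seen [H6] ; pick H6
  + 42.53.96.0/20 (H7) depth=20
  Q 42.53.102.2: descend 001010100011010101100110 ; hops seen [H6,H3,H7,H2] ; pick H2
  + 33.19.64.0/20 (H5) depth=20
  + 92.0.0.0/8 (H7) depth=8
  Q 42.2.110.96: descend 0010101000 ; hops seen [H6,H3] ; pick H3

== LOOKUPS ==
["H0","H6","H2","H3"]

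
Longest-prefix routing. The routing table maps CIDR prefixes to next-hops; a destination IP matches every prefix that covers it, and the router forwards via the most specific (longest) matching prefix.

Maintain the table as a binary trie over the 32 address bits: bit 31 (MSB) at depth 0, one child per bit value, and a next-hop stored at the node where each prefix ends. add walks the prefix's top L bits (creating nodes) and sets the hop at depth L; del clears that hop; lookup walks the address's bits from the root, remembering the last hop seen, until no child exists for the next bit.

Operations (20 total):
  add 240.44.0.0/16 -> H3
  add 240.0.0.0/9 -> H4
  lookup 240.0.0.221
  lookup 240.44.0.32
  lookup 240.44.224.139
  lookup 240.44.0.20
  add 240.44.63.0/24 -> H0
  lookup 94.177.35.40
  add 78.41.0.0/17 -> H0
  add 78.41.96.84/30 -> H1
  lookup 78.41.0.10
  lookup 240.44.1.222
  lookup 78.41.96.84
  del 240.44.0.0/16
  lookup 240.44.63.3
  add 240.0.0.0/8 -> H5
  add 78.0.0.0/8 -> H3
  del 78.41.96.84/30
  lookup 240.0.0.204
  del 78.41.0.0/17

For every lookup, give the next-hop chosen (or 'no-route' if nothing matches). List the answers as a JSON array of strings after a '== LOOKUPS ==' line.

Process each operation:
  + 240.44.0.0/16 (H3) depth=16
  + 240.0.0.0/9 (H4) depth=9
  Q 240.0.0.221: descend 1111000000 ; hops seen [H4] ; pick H4
  Q 240.44.0.32: descend 1111000000101100 ; hops seen [H4,H3] ; pick H3
  Q 240.44.224.139: descend 1111000000101100 ; hops seen [H4,H3] ; pick H3
  Q 240.44.0.20: descend 1111000000101100 ; hops seen [H4,H3] ; pick H3
  + 240.44.63.0/24 (H0) depth=24
  Q 94.177.35.40: descend ε ; hops seen [∅] ; pick no-route
  + 78.41.0.0/17 (H0) depth=17
  + 78.41.96.84/30 (H1) depth=30
  Q 78.41.0.10: descend 01001110001010010 ; hops seen [H0] ; pick H0
  Q 240.44.1.222: descend 111100000010110000 ; hops seen [H4,H3] ; pick H3
  Q 78.41.96.84: descend 010011100010100101100000010101 ; hops seen [H0,H1] ; pick H1
  del 240.44.0.0/16 (clear depth 16)
  Q 240.44.63.3: descend 111100000010110000111111 ; hops seen [H4,H0] ; pick H0
  + 240.0.0.0/8 (H5) depth=8
  + 78.0.0.0/8 (H3) depth=8
  del 78.41.96.84/30 (clear depth 30)
  Q 240.0.0.204: descend 1111000000 ; hops seen [H5,H4] ; pick H4
  del 78.41.0.0/17 (clear depth 17)

== LOOKUPS ==
["H4","H3","H3","H3","no-route","H0","H3","H1","H0","H4"]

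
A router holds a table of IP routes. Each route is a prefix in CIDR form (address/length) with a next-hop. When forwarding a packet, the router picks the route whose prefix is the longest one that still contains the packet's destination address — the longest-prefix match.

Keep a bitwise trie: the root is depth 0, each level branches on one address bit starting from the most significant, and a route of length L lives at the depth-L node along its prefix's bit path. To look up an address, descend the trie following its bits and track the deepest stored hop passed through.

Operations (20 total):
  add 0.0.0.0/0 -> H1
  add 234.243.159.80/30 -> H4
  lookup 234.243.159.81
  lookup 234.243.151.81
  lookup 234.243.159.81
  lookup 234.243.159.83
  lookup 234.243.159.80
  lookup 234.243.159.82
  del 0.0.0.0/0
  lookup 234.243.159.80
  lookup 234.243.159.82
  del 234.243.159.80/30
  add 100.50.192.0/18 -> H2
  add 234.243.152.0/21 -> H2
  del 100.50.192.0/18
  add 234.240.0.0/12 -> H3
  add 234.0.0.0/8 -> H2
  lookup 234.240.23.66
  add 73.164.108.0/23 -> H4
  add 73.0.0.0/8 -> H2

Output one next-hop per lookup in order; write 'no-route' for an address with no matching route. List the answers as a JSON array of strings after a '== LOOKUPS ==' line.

Trace:
  add 0.0.0.0/0 -> H1 at depth 0
  add 234.243.159.80/30 -> H4 at depth 30
  lookup 234.243.159.81: bits 111010101111001110011111010100 walk d0:H1→d1:-→d2:-→d3:-→d4:-→d5:-→d6:-→d7:-→d8:-→d9:-→d10:-→d11:-→d12:-→d13:-→d14:-→d15:-→d16:-→d17:-→d18:-→d19:-→d20:-→d21:-→d22:-→d23:-→d24:-→d25:-→d26:-→d27:-→d28:-→d29:-→d30:H4 -> H4
  lookup 234.243.151.81: bits 11101010111100111001 walk d0:H1→d1:-→d2:-→d3:-→d4:-→d5:-→d6:-→d7:-→d8:-→d9:-→d10:-→d11:-→d12:-→d13:-→d14:-→d15:-→d16:-→d17:-→d18:-→d19:-→d20:- -> H1
  lookup 234.243.159.81: bits 111010101111001110011111010100 walk d0:H1→d1:-→d2:-→d3:-→d4:-→d5:-→d6:-→d7:-→d8:-→d9:-→d10:-→d11:-→d12:-→d13:-→d14:-→d15:-→d16:-→d17:-→d18:-→d19:-→d20:-→d21:-→d22:-→d23:-→d24:-→d25:-→d26:-→d27:-→d28:-→d29:-→d30:H4 -> H4
  lookup 234.243.159.83: bits 111010101111001110011111010100 walk d0:H1→d1:-→d2:-→d3:-→d4:-→d5:-→d6:-→d7:-→d8:-→d9:-→d10:-→d11:-→d12:-→d13:-→d14:-→d15:-→d16:-→d17:-→d18:-→d19:-→d20:-→d21:-→d22:-→d23:-→d24:-→d25:-→d26:-→d27:-→d28:-→d29:-→d30:H4 -> H4
  lookup 234.243.159.80: bits 111010101111001110011111010100 walk d0:H1→d1:-→d2:-→d3:-→d4:-→d5:-→d6:-→d7:-→d8:-→d9:-→d10:-→d11:-→d12:-→d13:-→d14:-→d15:-→d16:-→d17:-→d18:-→d19:-→d20:-→d21:-→d22:-→d23:-→d24:-→d25:-→d26:-→d27:-→d28:-→d29:-→d30:H4 -> H4
  lookup 234.243.159.82: bits 111010101111001110011111010100 walk d0:H1→d1:-→d2:-→d3:-→d4:-→d5:-→d6:-→d7:-→d8:-→d9:-→d10:-→d11:-→d12:-→d13:-→d14:-→d15:-→d16:-→d17:-→d18:-→d19:-→d20:-→d21:-→d22:-→d23:-→d24:-→d25:-→d26:-→d27:-→d28:-→d29:-→d30:H4 -> H4
  - 0.0.0.0/0 clear@0
  lookup 234.243.159.80: bits 111010101111001110011111010100 walk d0:-→d1:-→d2:-→d3:-→d4:-→d5:-→d6:-→d7:-→d8:-→d9:-→d10:-→d11:-→d12:-→d13:-→d14:-→d15:-→d16:-→d17:-→d18:-→d19:-→d20:-→d21:-→d22:-→d23:-→d24:-→d25:-→d26:-→d27:-→d28:-→d29:-→d30:H4 -> H4
  lookup 234.243.159.82: bits 111010101111001110011111010100 walk d0:-→d1:-→d2:-→d3:-→d4:-→d5:-→d6:-→d7:-→d8:-→d9:-→d10:-→d11:-→d12:-→d13:-→d14:-→d15:-→d16:-→d17:-→d18:-→d19:-→d20:-→d21:-→d22:-→d23:-→d24:-→d25:-→d26:-→d27:-→d28:-→d29:-→d30:H4 -> H4
  - 234.243.159.80/30 clear@30
  add 100.50.192.0/18 -> H2 at depth 18
  add 234.243.152.0/21 -> H2 at depth 21
  - 100.50.192.0/18 clear@18
  add 234.240.0.0/12 -> H3 at depth 12
  add 234.0.0.0/8 -> H2 at depth 8
  lookup 234.240.23.66: bits 11101010111100 walk d0:-→d1:-→d2:-→d3:-→d4:-→d5:-→d6:-→d7:-→d8:H2→d9:-→d10:-→d11:-→d12:H3→d13:-→d14:- -> H3
  add 73.164.108.0/23 -> H4 at depth 23
  add 73.0.0.0/8 -> H2 at depth 8

== LOOKUPS ==
["H4","H1","H4","H4","H4","H4","H4","H4","H3"]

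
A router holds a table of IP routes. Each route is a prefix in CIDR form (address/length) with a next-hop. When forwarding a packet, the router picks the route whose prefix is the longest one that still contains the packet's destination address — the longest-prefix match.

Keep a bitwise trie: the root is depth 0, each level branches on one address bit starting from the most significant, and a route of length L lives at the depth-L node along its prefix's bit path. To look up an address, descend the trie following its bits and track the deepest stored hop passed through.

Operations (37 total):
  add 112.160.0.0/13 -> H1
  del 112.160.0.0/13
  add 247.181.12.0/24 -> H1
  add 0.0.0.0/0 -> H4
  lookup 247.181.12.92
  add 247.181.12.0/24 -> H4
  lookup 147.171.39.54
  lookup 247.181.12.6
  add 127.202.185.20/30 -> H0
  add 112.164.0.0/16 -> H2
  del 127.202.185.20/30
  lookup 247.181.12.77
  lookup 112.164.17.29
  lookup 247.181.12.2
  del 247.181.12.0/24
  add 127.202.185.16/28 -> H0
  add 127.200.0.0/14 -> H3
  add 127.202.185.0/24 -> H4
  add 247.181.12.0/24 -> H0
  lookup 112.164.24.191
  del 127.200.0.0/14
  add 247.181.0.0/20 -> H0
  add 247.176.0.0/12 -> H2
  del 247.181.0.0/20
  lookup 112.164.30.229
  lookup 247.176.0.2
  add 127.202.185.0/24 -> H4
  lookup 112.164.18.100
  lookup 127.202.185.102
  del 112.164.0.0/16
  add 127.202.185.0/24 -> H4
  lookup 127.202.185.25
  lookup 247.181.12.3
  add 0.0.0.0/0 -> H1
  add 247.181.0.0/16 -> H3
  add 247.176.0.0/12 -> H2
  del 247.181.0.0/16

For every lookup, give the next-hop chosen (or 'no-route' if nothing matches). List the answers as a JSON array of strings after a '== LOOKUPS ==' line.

Process each operation:
  add 112.160.0.0/13 -> H1 at depth 13
  del 112.160.0.0/13 (clear depth 13)
  add 247.181.12.0/24 -> H1 at depth 24
  add 0.0.0.0/0 -> H4 at depth 0
  Q 247.181.12.92: descend 111101111011010100001100 ; hops seen [H4,H1] ; pick H1
  add 247.181.12.0/24 -> H4 at depth 24
  Q 147.171.39.54: descend 1 ; hops seen [H4] ; pick H4
  Q 247.181.12.6: descend 111101111011010100001100 ; hops seen [H4,H4] ; pick H4
  add 127.202.185.20/30 -> H0 at depth 30
  add 112.164.0.0/16 -> H2 at depth 16
  del 127.202.185.20/30 (clear depth 30)
  Q 247.181.12.77: descend 111101111011010100001100 ; hops seen [H4,H4] ; pick H4
  Q 112.164.17.29: descend 0111000010100100 ; hops seen [H4,H2] ; pick H2
  Q 247.181.12.2: descend 111101111011010100001100 ; hops seen [H4,H4] ; pick H4
  del 247.181.12.0/24 (clear depth 24)
  add 127.202.185.16/28 -> H0 at depth 28
  add 127.200.0.0/14 -> H3 at depth 14
  add 127.202.185.0/24 -> H4 at depth 24
  add 247.181.12.0/24 -> H0 at depth 24
  Q 112.164.24.191: descend 0111000010100100 ; hops seen [H4,H2] ; pick H2
  del 127.200.0.0/14 (clear depth 14)
  add 247.181.0.0/20 -> H0 at depth 20
  add 247.176.0.0/12 -> H2 at depth 12
  del 247.181.0.0/20 (clear depth 20)
  Q 112.164.30.229: descend 0111000010100100 ; hops seen [H4,H2] ; pick H2
  Q 247.176.0.2: descend 1111011110110 ; hops seen [H4,H2] ; pick H2
  add 127.202.185.0/24 -> H4 at depth 24
  Q 112.164.18.100: descend 0111000010100100 ; hops seen [H4,H2] ; pick H2
  Q 127.202.185.102: descend 0111111111001010101110010 ; hops seen [H4,H4] ; pick H4
  del 112.164.0.0/16 (clear depth 16)
  add 127.202.185.0/24 -> H4 at depth 24
  Q 127.202.185.25: descend 0111111111001010101110010001 ; hops seen [H4,H4,H0] ; pick H0
  Q 247.181.12.3: descend 111101111011010100001100 ; hops seen [H4,H2,H0] ; pick H0
  add 0.0.0.0/0 -> H1 at depth 0
  add 247.181.0.0/16 -> H3 at depth 16
  add 247.176.0.0/12 -> H2 at depth 12
  del 247.181.0.0/16 (clear depth 16)

== LOOKUPS ==
["H1","H4","H4","H4","H2","H4","H2","H2","H2","H2","H4","H0","H0"]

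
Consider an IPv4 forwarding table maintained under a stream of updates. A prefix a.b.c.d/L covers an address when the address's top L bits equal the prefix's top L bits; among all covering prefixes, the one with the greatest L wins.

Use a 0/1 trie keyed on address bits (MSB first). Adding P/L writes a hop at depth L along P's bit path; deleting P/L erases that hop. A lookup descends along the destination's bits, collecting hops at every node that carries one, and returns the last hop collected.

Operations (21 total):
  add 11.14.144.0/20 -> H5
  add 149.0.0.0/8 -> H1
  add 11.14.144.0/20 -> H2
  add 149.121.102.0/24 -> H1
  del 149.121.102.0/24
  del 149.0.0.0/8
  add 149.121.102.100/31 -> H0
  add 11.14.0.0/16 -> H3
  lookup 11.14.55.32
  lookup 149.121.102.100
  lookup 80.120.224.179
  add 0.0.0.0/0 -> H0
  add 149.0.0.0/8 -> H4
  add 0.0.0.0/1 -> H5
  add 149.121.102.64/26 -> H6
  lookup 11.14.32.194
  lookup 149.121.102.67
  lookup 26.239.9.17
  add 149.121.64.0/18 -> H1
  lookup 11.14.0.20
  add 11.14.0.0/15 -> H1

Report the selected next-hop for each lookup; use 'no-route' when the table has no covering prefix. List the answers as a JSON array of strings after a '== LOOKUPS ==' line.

Apply in order:
  add 11.14.144.0/20 -> H5 at depth 20
  add 149.0.0.0/8 -> H1 at depth 8
  add 11.14.144.0/20 -> H2 at depth 20
  add 149.121.102.0/24 -> H1 at depth 24
  - 149.121.102.0/24 clear@24
  - 149.0.0.0/8 clear@8
  add 149.121.102.100/31 -> H0 at depth 31
  add 11.14.0.0/16 -> H3 at depth 16
  ? 11.14.55.32  path d0:-→d1:-→d2:-→d3:-→d4:-→d5:-→d6:-→d7:-→d8:-→d9:-→d10:-→d11:-→d12:-→d13:-→d14:-→d15:-→d16:H3  best=H3
  ? 149.121.102.100  path d0:-→d1:-→d2:-→d3:-→d4:-→d5:-→d6:-→d7:-→d8:-→d9:-→d10:-→d11:-→d12:-→d13:-→d14:-→d15:-→d16:-→d17:-→d18:-→d19:-→d20:-→d21:-→d22:-→d23:-→d24:-→d25:-→d26:-→d27:-→d28:-→d29:-→d30:-→d31:H0  best=H0
  ? 80.120.224.179  path d0:-→d1:-  best=no-route
  add 0.0.0.0/0 -> H0 at depth 0
  add 149.0.0.0/8 -> H4 at depth 8
  add 0.0.0.0/1 -> H5 at depth 1
  add 149.121.102.64/26 -> H6 at depth 26
  ? 11.14.32.194  path d0:H0→d1:H5→d2:-→d3:-→d4:-→d5:-→d6:-→d7:-→d8:-→d9:-→d10:-→d11:-→d12:-→d13:-→d14:-→d15:-→d16:H3  best=H3
  ? 149.121.102.67  path d0:H0→d1:-→d2:-→d3:-→d4:-→d5:-→d6:-→d7:-→d8:H4→d9:-→d10:-→d11:-→d12:-→d13:-→d14:-→d15:-→d16:-→d17:-→d18:-→d19:-→d20:-→d21:-→d22:-→d23:-→d24:-→d25:-→d26:H6  best=H6
  ? 26.239.9.17  path d0:H0→d1:H5→d2:-→d3:-  best=H5
  add 149.121.64.0/18 -> H1 at depth 18
  ? 11.14.0.20  path d0:H0→d1:H5→d2:-→d3:-→d4:-→d5:-→d6:-→d7:-→d8:-→d9:-→d10:-→d11:-→d12:-→d13:-→d14:-→d15:-→d16:H3  best=H3
  add 11.14.0.0/15 -> H1 at depth 15

== LOOKUPS ==
["H3","H0","no-route","H3","H6","H5","H3"]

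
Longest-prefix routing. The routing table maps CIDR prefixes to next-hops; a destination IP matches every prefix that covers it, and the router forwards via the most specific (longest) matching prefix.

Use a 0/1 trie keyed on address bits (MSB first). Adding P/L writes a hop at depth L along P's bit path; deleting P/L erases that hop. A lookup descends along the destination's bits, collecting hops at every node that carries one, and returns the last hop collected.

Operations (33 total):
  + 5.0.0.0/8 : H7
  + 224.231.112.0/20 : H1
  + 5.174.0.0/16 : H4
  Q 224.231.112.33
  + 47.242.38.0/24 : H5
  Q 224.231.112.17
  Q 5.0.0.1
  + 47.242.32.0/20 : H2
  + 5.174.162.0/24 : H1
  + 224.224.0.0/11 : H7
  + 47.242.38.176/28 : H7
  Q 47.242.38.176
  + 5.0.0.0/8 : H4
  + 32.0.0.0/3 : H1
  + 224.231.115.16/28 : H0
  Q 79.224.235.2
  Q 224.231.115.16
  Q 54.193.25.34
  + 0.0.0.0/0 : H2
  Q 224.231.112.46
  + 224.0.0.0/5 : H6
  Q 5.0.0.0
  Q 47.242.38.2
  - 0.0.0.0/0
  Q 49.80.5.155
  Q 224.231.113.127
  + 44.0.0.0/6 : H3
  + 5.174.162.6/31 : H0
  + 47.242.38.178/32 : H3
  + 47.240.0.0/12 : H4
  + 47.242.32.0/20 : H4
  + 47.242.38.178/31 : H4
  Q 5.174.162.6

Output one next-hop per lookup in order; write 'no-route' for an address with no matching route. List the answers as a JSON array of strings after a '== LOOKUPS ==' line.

Apply in order:
  add 5.0.0.0/8 -> H7 at depth 8
  add 224.231.112.0/20 -> H1 at depth 20
  add 5.174.0.0/16 -> H4 at depth 16
  lookup 224.231.112.33: bits 11100000111001110111 walk d0:-→d1:-→d2:-→d3:-→d4:-→d5:-→d6:-→d7:-→d8:-→d9:-→d10:-→d11:-→d12:-→d13:-→d14:-→d15:-→d16:-→d17:-→d18:-→d19:-→d20:H1 -> H1
  add 47.242.38.0/24 -> H5 at depth 24
  lookup 224.231.112.17: bits 11100000111001110111 walk d0:-→d1:-→d2:-→d3:-→d4:-→d5:-→d6:-→d7:-→d8:-→d9:-→d10:-→d11:-→d12:-→d13:-→d14:-→d15:-→d16:-→d17:-→d18:-→d19:-→d20:H1 -> H1
  lookup 5.0.0.1: bits 00000101 walk d0:-→d1:-→d2:-→d3:-→d4:-→d5:-→d6:-→d7:-→d8:H7 -> H7
  add 47.242.32.0/20 -> H2 at depth 20
  add 5.174.162.0/24 -> H1 at depth 24
  add 224.224.0.0/11 -> H7 at depth 11
  add 47.242.38.176/28 -> H7 at depth 28
  lookup 47.242.38.176: bits 0010111111110010001001101011 walk d0:-→d1:-→d2:-→d3:-→d4:-→d5:-→d6:-→d7:-→d8:-→d9:-→d10:-→d11:-→d12:-→d13:-→d14:-→d15:-→d16:-→d17:-→d18:-→d19:-→d20:H2→d21:-→d22:-→d23:-→d24:H5→d25:-→d26:-→d27:-→d28:H7 -> H7
  add 5.0.0.0/8 -> H4 at depth 8
  add 32.0.0.0/3 -> H1 at depth 3
  add 224.231.115.16/28 -> H0 at depth 28
  lookup 79.224.235.2: bits 0 walk d0:-→d1:- -> no-route
  lookup 224.231.115.16: bits 1110000011100111011100110001 walk d0:-→d1:-→d2:-→d3:-→d4:-→d5:-→d6:-→d7:-→d8:-→d9:-→d10:-→d11:H7→d12:-→d13:-→d14:-→d15:-→d16:-→d17:-→d18:-→d19:-→d20:H1→d21:-→d22:-→d23:-→d24:-→d25:-→d26:-→d27:-→d28:H0 -> H0
  lookup 54.193.25.34: bits 001 walk d0:-→d1:-→d2:-→d3:H1 -> H1
  add 0.0.0.0/0 -> H2 at depth 0
  lookup 224.231.112.46: bits 1110000011100111011100 walk d0:H2→d1:-→d2:-→d3:-→d4:-→d5:-→d6:-→d7:-→d8:-→d9:-→d10:-→d11:H7→d12:-→d13:-→d14:-→d15:-→d16:-→d17:-→d18:-→d19:-→d20:H1→d21:-→d22:- -> H1
  add 224.0.0.0/5 -> H6 at depth 5
  lookup 5.0.0.0: bits 00000101 walk d0:H2→d1:-→d2:-→d3:-→d4:-→d5:-→d6:-→d7:-→d8:H4 -> H4
  lookup 47.242.38.2: bits 001011111111001000100110 walk d0:H2→d1:-→d2:-→d3:H1→d4:-→d5:-→d6:-→d7:-→d8:-→d9:-→d10:-→d11:-→d12:-→d13:-→d14:-→d15:-→d16:-→d17:-→d18:-→d19:-→d20:H2→d21:-→d22:-→d23:-→d24:H5 -> H5
  del 0.0.0.0/0 (clear depth 0)
  lookup 49.80.5.155: bits 001 walk d0:-→d1:-→d2:-→d3:H1 -> H1
  lookup 224.231.113.127: bits 1110000011100111011100 walk d0:-→d1:-→d2:-→d3:-→d4:-→d5:H6→d6:-→d7:-→d8:-→d9:-→d10:-→d11:H7→d12:-→d13:-→d14:-→d15:-→d16:-→d17:-→d18:-→d19:-→d20:H1→d21:-→d22:- -> H1
  add 44.0.0.0/6 -> H3 at depth 6
  add 5.174.162.6/31 -> H0 at depth 31
  add 47.242.38.178/32 -> H3 at depth 32
  add 47.240.0.0/12 -> H4 at depth 12
  add 47.242.32.0/20 -> H4 at depth 20
  add 47.242.38.178/31 -> H4 at depth 31
  lookup 5.174.162.6: bits 0000010110101110101000100000011 walk d0:-→d1:-→d2:-→d3:-→d4:-→d5:-→d6:-→d7:-→d8:H4→d9:-→d10:-→d11:-→d12:-→d13:-→d14:-→d15:-→d16:H4→d17:-→d18:-→d19:-→d20:-→d21:-→d22:-→d23:-→d24:H1→d25:-→d26:-→d27:-→d28:-→d29:-→d30:-→d31:H0 -> H0

== LOOKUPS ==
["H1","H1","H7","H7","no-route","H0","H1","H1","H4","H5","H1","H1","H0"]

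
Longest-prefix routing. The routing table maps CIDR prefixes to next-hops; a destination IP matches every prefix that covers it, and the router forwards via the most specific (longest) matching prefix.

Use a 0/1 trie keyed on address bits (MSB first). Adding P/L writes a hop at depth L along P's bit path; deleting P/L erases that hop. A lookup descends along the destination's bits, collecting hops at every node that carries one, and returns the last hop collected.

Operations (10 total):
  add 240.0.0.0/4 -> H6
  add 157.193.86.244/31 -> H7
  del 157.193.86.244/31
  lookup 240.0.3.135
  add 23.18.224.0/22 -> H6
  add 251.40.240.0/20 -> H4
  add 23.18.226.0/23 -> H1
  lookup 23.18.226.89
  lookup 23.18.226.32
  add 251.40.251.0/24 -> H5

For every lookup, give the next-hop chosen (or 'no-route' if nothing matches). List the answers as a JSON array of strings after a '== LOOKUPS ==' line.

Apply in order:
  + 240.0.0.0/4 (H6) depth=4
  + 157.193.86.244/31 (H7) depth=31
  - 157.193.86.244/31 clear@31
  ? 240.0.3.135  path d0:-→d1:-→d2:-→d3:-→d4:H6  best=H6
  + 23.18.224.0/22 (H6) depth=22
  + 251.40.240.0/20 (H4) depth=20
  + 23.18.226.0/23 (H1) depth=23
  ? 23.18.226.89  path d0:-→d1:-→d2:-→d3:-→d4:-→d5:-→d6:-→d7:-→d8:-→d9:-→d10:-→d11:-→d12:-→d13:-→d14:-→d15:-→d16:-→d17:-→d18:-→d19:-→d20:-→d21:-→d22:H6→d23:H1  best=H1
  ? 23.18.226.32  path d0:-→d1:-→d2:-→d3:-→d4:-→d5:-→d6:-→d7:-→d8:-→d9:-→d10:-→d11:-→d12:-→d13:-→d14:-→d15:-→d16:-→d17:-→d18:-→d19:-→d20:-→d21:-→d22:H6→d23:H1  best=H1
  + 251.40.251.0/24 (H5) depth=24

== LOOKUPS ==
["H6","H1","H1"]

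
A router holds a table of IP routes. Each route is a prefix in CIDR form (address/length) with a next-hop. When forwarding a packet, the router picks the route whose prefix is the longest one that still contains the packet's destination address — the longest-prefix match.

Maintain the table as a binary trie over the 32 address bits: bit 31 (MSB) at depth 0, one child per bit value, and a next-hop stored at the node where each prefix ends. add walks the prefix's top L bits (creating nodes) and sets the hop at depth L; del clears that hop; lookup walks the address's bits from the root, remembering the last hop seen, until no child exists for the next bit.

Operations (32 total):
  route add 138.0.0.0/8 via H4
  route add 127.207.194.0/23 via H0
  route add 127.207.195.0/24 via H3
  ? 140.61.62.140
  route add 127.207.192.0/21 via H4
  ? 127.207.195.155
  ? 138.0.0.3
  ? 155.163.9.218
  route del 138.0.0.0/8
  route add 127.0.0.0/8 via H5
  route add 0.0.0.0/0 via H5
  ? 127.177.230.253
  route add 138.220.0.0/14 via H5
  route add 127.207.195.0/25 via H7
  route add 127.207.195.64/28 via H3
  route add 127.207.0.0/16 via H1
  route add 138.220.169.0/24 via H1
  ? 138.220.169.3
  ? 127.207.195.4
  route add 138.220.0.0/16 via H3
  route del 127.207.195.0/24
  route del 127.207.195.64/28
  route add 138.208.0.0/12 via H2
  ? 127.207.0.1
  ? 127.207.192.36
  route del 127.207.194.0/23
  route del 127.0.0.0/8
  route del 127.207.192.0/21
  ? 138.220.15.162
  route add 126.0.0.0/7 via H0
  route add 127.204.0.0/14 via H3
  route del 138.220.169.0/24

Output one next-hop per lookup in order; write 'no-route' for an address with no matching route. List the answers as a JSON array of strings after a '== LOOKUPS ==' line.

Trace:
  + 138.0.0.0/8 (H4) depth=8
  + 127.207.194.0/23 (H0) depth=23
  + 127.207.195.0/24 (H3) depth=24
  lookup 140.61.62.140: bits 10001 walk d0:-→d1:-→d2:-→d3:-→d4:-→d5:- -> no-route
  + 127.207.192.0/21 (H4) depth=21
  lookup 127.207.195.155: bits 011111111100111111000011 walk d0:-→d1:-→d2:-→d3:-→d4:-→d5:-→d6:-→d7:-→d8:-→d9:-→d10:-→d11:-→d12:-→d13:-→d14:-→d15:-→d16:-→d17:-→d18:-→d19:-→d20:-→d21:H4→d22:-→d23:H0→d24:H3 -> H3
  lookup 138.0.0.3: bits 10001010 walk d0:-→d1:-→d2:-→d3:-→d4:-→d5:-→d6:-→d7:-→d8:H4 -> H4
  lookup 155.163.9.218: bits 100 walk d0:-→d1:-→d2:-→d3:- -> no-route
  del 138.0.0.0/8 (clear depth 8)
  + 127.0.0.0/8 (H5) depth=8
  + 0.0.0.0/0 (H5) depth=0
  lookup 127.177.230.253: bits 011111111 walk d0:H5→d1:-→d2:-→d3:-→d4:-→d5:-→d6:-→d7:-→d8:H5→d9:- -> H5
  + 138.220.0.0/14 (H5) depth=14
  + 127.207.195.0/25 (H7) depth=25
  + 127.207.195.64/28 (H3) depth=28
  + 127.207.0.0/16 (H1) depth=16
  + 138.220.169.0/24 (H1) depth=24
  lookup 138.220.169.3: bits 100010101101110010101001 walk d0:H5→d1:-→d2:-→d3:-→d4:-→d5:-→d6:-→d7:-→d8:-→d9:-→d10:-→d11:-→d12:-→d13:-→d14:H5→d15:-→d16:-→d17:-→d18:-→d19:-→d20:-→d21:-→d22:-→d23:-→d24:H1 -> H1
  lookup 127.207.195.4: bits 0111111111001111110000110 walk d0:H5→d1:-→d2:-→d3:-→d4:-→d5:-→d6:-→d7:-→d8:H5→d9:-→d10:-→d11:-→d12:-→d13:-→d14:-→d15:-→d16:H1→d17:-→d18:-→d19:-→d20:-→d21:H4→d22:-→d23:H0→d24:H3→d25:H7 -> H7
  + 138.220.0.0/16 (H3) depth=16
  del 127.207.195.0/24 (clear depth 24)
  del 127.207.195.64/28 (clear depth 28)
  + 138.208.0.0/12 (H2) depth=12
  lookup 127.207.0.1: bits 0111111111001111 walk d0:H5→d1:-→d2:-→d3:-→d4:-→d5:-→d6:-→d7:-→d8:H5→d9:-→d10:-→d11:-→d12:-→d13:-→d14:-→d15:-→d16:H1 -> H1
  lookup 127.207.192.36: bits 0111111111001111110000 walk d0:H5→d1:-→d2:-→d3:-→d4:-→d5:-→d6:-→d7:-→d8:H5→d9:-→d10:-→d11:-→d12:-→d13:-→d14:-→d15:-→d16:H1→d17:-→d18:-→d19:-→d20:-→d21:H4→d22:- -> H4
  del 127.207.194.0/23 (clear depth 23)
  del 127.0.0.0/8 (clear depth 8)
  del 127.207.192.0/21 (clear depth 21)
  lookup 138.220.15.162: bits 1000101011011100 walk d0:H5→d1:-→d2:-→d3:-→d4:-→d5:-→d6:-→d7:-→d8:-→d9:-→d10:-→d11:-→d12:H2→d13:-→d14:H5→d15:-→d16:H3 -> H3
  + 126.0.0.0/7 (H0) depth=7
  + 127.204.0.0/14 (H3) depth=14
  del 138.220.169.0/24 (clear depth 24)

== LOOKUPS ==
["no-route","H3","H4","no-route","H5","H1","H7","H1","H4","H3"]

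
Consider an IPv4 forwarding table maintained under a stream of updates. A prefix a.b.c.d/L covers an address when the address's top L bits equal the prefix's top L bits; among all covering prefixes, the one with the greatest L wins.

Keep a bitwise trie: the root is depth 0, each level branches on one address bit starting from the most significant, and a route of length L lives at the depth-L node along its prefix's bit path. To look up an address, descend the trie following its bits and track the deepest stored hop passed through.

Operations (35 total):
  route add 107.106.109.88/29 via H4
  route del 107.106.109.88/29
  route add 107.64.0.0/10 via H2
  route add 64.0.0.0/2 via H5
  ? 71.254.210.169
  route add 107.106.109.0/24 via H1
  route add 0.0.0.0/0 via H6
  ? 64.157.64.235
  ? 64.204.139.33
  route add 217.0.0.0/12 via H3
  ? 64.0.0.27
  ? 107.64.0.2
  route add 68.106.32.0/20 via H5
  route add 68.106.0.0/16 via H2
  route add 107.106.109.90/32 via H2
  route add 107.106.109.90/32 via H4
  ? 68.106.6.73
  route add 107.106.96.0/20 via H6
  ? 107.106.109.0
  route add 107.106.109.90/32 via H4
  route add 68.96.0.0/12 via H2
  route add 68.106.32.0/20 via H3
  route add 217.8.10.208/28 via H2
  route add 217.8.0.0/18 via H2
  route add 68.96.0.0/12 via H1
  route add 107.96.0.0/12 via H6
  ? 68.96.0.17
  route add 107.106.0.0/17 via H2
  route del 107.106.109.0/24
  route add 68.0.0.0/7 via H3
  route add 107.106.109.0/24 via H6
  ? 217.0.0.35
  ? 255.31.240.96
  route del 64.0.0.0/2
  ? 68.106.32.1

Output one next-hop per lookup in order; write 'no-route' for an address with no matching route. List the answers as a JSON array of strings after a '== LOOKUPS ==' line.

Apply in order:
  + 107.106.109.88/29 (H4) depth=29
  - 107.106.109.88/29 clear@29
  + 107.64.0.0/10 (H2) depth=10
  + 64.0.0.0/2 (H5) depth=2
  lookup 71.254.210.169: bits 01 walk d0:-→d1:-→d2:H5 -> H5
  + 107.106.109.0/24 (H1) depth=24
  + 0.0.0.0/0 (H6) depth=0
  lookup 64.157.64.235: bits 01 walk d0:H6→d1:-→d2:H5 -> H5
  lookup 64.204.139.33: bits 01 walk d0:H6→d1:-→d2:H5 -> H5
  + 217.0.0.0/12 (H3) depth=12
  lookup 64.0.0.27: bits 01 walk d0:H6→d1:-→d2:H5 -> H5
  lookup 107.64.0.2: bits 0110101101 walk d0:H6→d1:-→d2:H5→d3:-→d4:-→d5:-→d6:-→d7:-→d8:-→d9:-→d10:H2 -> H2
  + 68.106.32.0/20 (H5) depth=20
  + 68.106.0.0/16 (H2) depth=16
  + 107.106.109.90/32 (H2) depth=32
  + 107.106.109.90/32 (H4) depth=32
  lookup 68.106.6.73: bits 010001000110101000 walk d0:H6→d1:-→d2:H5→d3:-→d4:-→d5:-→d6:-→d7:-→d8:-→d9:-→d10:-→d11:-→d12:-→d13:-→d14:-→d15:-→d16:H2→d17:-→d18:- -> H2
  + 107.106.96.0/20 (H6) depth=20
  lookup 107.106.109.0: bits 0110101101101010011011010 walk d0:H6→d1:-→d2:H5→d3:-→d4:-→d5:-→d6:-→d7:-→d8:-→d9:-→d10:H2→d11:-→d12:-→d13:-→d14:-→d15:-→d16:-→d17:-→d18:-→d19:-→d20:H6→d21:-→d22:-→d23:-→d24:H1→d25:- -> H1
  + 107.106.109.90/32 (H4) depth=32
  + 68.96.0.0/12 (H2) depth=12
  + 68.106.32.0/20 (H3) depth=20
  + 217.8.10.208/28 (H2) depth=28
  + 217.8.0.0/18 (H2) depth=18
  + 68.96.0.0/12 (H1) depth=12
  + 107.96.0.0/12 (H6) depth=12
  lookup 68.96.0.17: bits 010001000110 walk d0:H6→d1:-→d2:H5→d3:-→d4:-→d5:-→d6:-→d7:-→d8:-→d9:-→d10:-→d11:-→d12:H1 -> H1
  + 107.106.0.0/17 (H2) depth=17
  - 107.106.109.0/24 clear@24
  + 68.0.0.0/7 (H3) depth=7
  + 107.106.109.0/24 (H6) depth=24
  lookup 217.0.0.35: bits 110110010000 walk d0:H6→d1:-→d2:-→d3:-→d4:-→d5:-→d6:-→d7:-→d8:-→d9:-→d10:-→d11:-→d12:H3 -> H3
  lookup 255.31.240.96: bits 11 walk d0:H6→d1:-→d2:- -> H6
  - 64.0.0.0/2 clear@2
  lookup 68.106.32.1: bits 01000100011010100010 walk d0:H6→d1:-→d2:-→d3:-→d4:-→d5:-→d6:-→d7:H3→d8:-→d9:-→d10:-→d11:-→d12:H1→d13:-→d14:-→d15:-→d16:H2→d17:-→d18:-→d19:-→d20:H3 -> H3

== LOOKUPS ==
["H5","H5","H5","H5","H2","H2","H1","H1","H3","H6","H3"]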